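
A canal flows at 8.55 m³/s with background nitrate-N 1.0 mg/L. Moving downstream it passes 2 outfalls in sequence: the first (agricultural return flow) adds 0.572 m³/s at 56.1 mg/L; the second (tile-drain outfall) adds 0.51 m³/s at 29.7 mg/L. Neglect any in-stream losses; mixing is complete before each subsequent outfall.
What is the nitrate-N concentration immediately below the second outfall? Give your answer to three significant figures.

5.79 mg/L

Outfall 1: combined Q = 9.122 m³/s; C = (8.550·1.000 + 0.5720·56.10)/9.122 = 4.455 mg/L.
Outfall 2: combined Q = 9.632 m³/s; C = (9.122·4.455 + 0.5100·29.70)/9.632 = 5.792 mg/L.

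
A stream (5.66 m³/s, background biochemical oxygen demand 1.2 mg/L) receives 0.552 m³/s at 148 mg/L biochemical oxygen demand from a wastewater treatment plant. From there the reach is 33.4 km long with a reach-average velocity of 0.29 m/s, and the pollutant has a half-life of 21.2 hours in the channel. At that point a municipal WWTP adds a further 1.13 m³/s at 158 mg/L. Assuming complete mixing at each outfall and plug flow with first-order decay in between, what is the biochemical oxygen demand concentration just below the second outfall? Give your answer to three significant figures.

Conservation of mass: C = (5.660·1.200 + 0.5520·148.0) / 6.212 = 88.49/6.212 = 14.24 mg/L; combined flow 6.212 m³/s.
Travel time t = 33.4·1000 / 0.29 = 115200 s = 31.99 h.
Half-life 21.2 h → k = ln 2 / 21.2 = 0.03270 h⁻¹ = 0.7847 d⁻¹.
After decay, C = 14.24 × e^(−kt) = 14.24 × 0.3513 = 5.005 mg/L.
Second outfall: C = (6.212·5.005 + 1.130·158.0)/7.342 = 28.55 mg/L.

28.6 mg/L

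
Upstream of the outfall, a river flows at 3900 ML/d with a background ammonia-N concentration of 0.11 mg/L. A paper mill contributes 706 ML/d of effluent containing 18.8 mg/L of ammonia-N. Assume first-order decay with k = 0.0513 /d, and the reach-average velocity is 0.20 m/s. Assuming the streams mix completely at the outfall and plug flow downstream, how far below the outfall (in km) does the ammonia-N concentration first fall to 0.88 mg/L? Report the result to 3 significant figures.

Mixed concentration C = ΣQC/ΣQ = (3900·0.1100 + 706.0·18.80) / 4606 = 13700/4606 = 2.975 mg/L.
Set 2.975·exp(−k·t) = 0.88 → t = ln(2.975/0.88)/k = 2051000 s = 569.8 h.
Distance = v·t = 0.20·2051000 = 410300 m = 410.3 km.

410 km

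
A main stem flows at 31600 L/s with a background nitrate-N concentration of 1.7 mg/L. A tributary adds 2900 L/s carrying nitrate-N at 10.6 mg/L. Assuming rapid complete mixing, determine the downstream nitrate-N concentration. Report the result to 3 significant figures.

After mixing, C = (31600·1.700 + 2900·10.60) / 34500 = 84460/34500 = 2.448 mg/L.

2.45 mg/L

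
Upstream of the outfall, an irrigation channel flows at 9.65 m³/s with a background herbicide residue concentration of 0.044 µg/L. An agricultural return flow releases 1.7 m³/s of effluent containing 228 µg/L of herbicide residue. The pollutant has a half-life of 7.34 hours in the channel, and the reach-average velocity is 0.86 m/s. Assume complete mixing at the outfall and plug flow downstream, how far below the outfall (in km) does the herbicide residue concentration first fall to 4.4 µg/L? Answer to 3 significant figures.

67.2 km

Conservation of mass: C = (9.650·0.04400 + 1.700·228.0) / 11.35 = 388.0/11.35 = 34.19 µg/L.
Half-life 7.34 h → k = ln 2 / 7.34 = 0.09443 h⁻¹ = 2.266 d⁻¹.
Set 34.19·exp(−k·t) = 4.4 → t = ln(34.19/4.4)/k = 78160 s = 21.71 h.
Distance = v·t = 0.86·78160 = 67220 m = 67.22 km.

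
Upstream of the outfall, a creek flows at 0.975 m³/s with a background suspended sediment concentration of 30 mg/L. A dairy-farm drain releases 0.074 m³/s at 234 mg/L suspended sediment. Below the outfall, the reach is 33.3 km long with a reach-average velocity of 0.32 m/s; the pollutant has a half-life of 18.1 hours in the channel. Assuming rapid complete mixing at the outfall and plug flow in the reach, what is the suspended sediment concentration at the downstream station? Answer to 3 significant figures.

Mass balance: C = (0.9750·30.00 + 0.07400·234.0) / 1.049 = 46.57/1.049 = 44.39 mg/L.
Travel time t = 33.3·1000 / 0.32 = 104100 s = 28.91 h.
Half-life 18.1 h → k = ln 2 / 18.1 = 0.03830 h⁻¹ = 0.9191 d⁻¹.
First-order decay: C = 44.39·exp(−k·t) = 44.39·0.3306 = 14.67 mg/L.

14.7 mg/L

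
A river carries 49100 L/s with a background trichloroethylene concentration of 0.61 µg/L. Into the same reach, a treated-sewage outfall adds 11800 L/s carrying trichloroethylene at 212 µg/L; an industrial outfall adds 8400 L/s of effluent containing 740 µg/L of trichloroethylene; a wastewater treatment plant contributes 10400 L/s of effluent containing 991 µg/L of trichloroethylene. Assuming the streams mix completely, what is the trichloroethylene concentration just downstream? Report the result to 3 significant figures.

239 µg/L

Mixed concentration C = ΣQC/ΣQ = (49100·0.6100 + 11800·212.0 + 8400·740.0 + 10400·991.0) / 79700 = 19050000/79700 = 239.1 µg/L.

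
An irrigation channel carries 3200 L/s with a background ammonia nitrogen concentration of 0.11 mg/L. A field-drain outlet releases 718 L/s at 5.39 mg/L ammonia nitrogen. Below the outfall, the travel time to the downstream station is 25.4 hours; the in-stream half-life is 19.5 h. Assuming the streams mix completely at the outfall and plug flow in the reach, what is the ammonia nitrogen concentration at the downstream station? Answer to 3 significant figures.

Conservation of mass: C = (3200·0.1100 + 718.0·5.390) / 3918 = 4222/3918 = 1.078 mg/L.
Half-life 19.5 h → k = ln 2 / 19.5 = 0.03555 h⁻¹ = 0.8531 d⁻¹.
Applying C = C₀e^(−kt): 1.078 × 0.4054 = 0.4369 mg/L.

0.437 mg/L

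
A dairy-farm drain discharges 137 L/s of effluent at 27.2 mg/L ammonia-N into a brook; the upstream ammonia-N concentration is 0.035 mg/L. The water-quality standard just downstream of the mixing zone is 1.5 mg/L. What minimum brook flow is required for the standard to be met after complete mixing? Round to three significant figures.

Set C_mix = 1.5: (Q·0.03500 + 137.0·27.20) / (Q + 137.0) = 1.5
→ Q = 137.0·(27.20 − 1.5)/(1.5 − 0.03500) = 2403 L/s.

2400 L/s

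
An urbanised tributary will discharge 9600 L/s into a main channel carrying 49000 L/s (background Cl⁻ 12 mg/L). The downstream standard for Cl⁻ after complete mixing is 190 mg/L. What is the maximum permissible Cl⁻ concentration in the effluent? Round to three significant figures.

At the limit, (Qr·Cr + Qe·Cₑ)/(Qr + Qe) = 190:
Cₑ = (58600·190 − 49000·12.00) / 9600 = 1099 mg/L.

1100 mg/L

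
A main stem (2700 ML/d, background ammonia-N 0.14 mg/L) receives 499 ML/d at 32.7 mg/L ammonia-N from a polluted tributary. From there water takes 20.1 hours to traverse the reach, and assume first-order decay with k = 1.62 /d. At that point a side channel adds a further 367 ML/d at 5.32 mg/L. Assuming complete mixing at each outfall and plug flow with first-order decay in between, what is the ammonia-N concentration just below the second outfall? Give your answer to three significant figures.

1.75 mg/L

Flow-weighted average: C = (2700·0.1400 + 499.0·32.70) / 3199 = 16700/3199 = 5.219 mg/L; combined flow 3199 ML/d.
Decay over the reach: 5.219·exp(−kt) = 5.219·0.2575 = 1.344 mg/L.
At the second outfall, C = (3199·1.344 + 367.0·5.320) / (3199 + 367.0) = 1.753 mg/L.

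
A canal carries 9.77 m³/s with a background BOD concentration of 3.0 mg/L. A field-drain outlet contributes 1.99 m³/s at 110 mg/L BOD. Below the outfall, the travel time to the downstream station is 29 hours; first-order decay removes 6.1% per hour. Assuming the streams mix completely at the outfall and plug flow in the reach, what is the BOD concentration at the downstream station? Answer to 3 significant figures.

Mass balance: C = (9.770·3.000 + 1.990·110.0) / 11.76 = 248.2/11.76 = 21.11 mg/L.
6.1%/h lost → k = −ln(1 − 0.061) = 0.06294 h⁻¹.
Applying C = C₀e^(−kt): 21.11 × 0.1612 = 3.402 mg/L.

3.40 mg/L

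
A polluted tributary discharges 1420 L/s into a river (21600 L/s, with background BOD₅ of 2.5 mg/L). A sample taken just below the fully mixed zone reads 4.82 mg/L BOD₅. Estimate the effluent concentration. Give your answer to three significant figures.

Mass balance: 21600·2.500 + 1420·Cₑ = 23020·4.820
→ Cₑ = (23020·4.820 − 21600·2.500) / 1420 = 40.11 mg/L.

40.1 mg/L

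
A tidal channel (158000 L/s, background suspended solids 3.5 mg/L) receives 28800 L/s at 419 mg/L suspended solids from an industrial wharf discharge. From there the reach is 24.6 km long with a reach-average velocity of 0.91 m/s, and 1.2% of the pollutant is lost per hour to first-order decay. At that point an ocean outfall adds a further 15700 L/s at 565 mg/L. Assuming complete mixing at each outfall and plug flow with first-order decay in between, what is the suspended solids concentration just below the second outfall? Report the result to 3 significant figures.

101 mg/L

Conservation of mass: C = (158000·3.500 + 28800·419.0) / 186800 = 12620000/186800 = 67.56 mg/L; combined flow 186800 L/s.
Travel time t = 24.6·1000 / 0.91 = 27030 s = 7.509 h.
1.2%/h lost → k = −ln(1 − 0.012) = 0.01207 h⁻¹.
First-order decay: C = 67.56·exp(−k·t) = 67.56·0.9133 = 61.70 mg/L.
Second outfall: C = (186800·61.70 + 15700·565.0)/202500 = 100.7 mg/L.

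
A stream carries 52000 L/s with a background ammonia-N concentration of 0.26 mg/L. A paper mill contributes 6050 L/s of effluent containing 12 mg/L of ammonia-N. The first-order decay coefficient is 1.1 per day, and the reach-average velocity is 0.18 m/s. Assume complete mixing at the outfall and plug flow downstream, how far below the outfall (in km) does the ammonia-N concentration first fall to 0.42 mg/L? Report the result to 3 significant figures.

Flow-weighted average: C = (52000·0.2600 + 6050·12.00) / 58050 = 86120/58050 = 1.484 mg/L.
Set 1.484·exp(−k·t) = 0.42 → t = ln(1.484/0.42)/k = 99120 s = 27.53 h.
Distance = v·t = 0.18·99120 = 17840 m = 17.84 km.

17.8 km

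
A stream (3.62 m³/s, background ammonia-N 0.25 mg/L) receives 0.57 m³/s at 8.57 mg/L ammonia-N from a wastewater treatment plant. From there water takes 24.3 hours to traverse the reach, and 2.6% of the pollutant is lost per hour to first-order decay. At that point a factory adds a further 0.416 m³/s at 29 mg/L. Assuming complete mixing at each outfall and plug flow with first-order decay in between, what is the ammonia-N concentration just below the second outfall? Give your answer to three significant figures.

3.28 mg/L

Flow-weighted average: C = (3.620·0.2500 + 0.5700·8.570) / 4.190 = 5.790/4.190 = 1.382 mg/L; combined flow 4.190 m³/s.
2.6%/h lost → k = −ln(1 − 0.026) = 0.02634 h⁻¹.
Applying C = C₀e^(−kt): 1.382 × 0.5272 = 0.7285 mg/L.
At the second outfall, C = (4.190·0.7285 + 0.4160·29.00) / (4.190 + 0.4160) = 3.282 mg/L.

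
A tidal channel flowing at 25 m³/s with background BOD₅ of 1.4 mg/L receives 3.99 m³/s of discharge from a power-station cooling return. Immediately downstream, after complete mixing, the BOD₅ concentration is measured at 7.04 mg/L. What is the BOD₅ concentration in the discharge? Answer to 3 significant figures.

Mass balance: 25.00·1.400 + 3.990·Cₑ = 28.99·7.040
→ Cₑ = (28.99·7.040 − 25.00·1.400) / 3.990 = 42.38 mg/L.

42.4 mg/L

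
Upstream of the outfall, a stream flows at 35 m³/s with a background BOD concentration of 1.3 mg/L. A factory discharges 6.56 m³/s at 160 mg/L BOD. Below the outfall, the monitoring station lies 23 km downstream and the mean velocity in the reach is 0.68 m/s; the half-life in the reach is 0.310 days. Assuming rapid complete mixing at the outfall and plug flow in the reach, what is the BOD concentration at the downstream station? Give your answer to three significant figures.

Flow-weighted average: C = (35.00·1.300 + 6.560·160.0) / 41.56 = 1095/41.56 = 26.35 mg/L.
Travel time t = 23·1000 / 0.68 = 33820 s = 9.395 h.
Half-life 0.310 d → k = ln 2 / 0.310 = 2.236 d⁻¹.
Applying C = C₀e^(−kt): 26.35 × 0.4167 = 10.98 mg/L.

11.0 mg/L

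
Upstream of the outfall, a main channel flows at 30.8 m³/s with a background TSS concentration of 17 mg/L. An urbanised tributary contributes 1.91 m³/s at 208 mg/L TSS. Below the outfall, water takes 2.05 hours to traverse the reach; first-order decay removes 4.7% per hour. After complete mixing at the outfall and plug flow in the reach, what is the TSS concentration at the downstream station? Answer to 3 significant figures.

Mixed concentration C = ΣQC/ΣQ = (30.80·17.00 + 1.910·208.0) / 32.71 = 920.9/32.71 = 28.15 mg/L.
4.7%/h lost → k = −ln(1 − 0.047) = 0.04814 h⁻¹.
Applying C = C₀e^(−kt): 28.15 × 0.9060 = 25.51 mg/L.

25.5 mg/L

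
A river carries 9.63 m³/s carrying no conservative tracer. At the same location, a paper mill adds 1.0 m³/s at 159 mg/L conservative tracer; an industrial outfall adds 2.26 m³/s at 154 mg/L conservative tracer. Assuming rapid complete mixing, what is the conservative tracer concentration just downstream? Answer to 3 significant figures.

39.3 mg/L

Flow-weighted average: C = (9.630·0 + 1.000·159.0 + 2.260·154.0) / 12.89 = 507.0/12.89 = 39.34 mg/L.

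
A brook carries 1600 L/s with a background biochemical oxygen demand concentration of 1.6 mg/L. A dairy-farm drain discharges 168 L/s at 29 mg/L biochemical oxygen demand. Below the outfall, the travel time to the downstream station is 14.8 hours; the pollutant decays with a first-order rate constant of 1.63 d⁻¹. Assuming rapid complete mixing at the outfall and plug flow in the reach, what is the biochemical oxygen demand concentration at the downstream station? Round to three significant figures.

1.54 mg/L

Flow-weighted average: C = (1600·1.600 + 168.0·29.00) / 1768 = 7432/1768 = 4.204 mg/L.
Decay over the reach: 4.204·exp(−kt) = 4.204·0.3660 = 1.538 mg/L.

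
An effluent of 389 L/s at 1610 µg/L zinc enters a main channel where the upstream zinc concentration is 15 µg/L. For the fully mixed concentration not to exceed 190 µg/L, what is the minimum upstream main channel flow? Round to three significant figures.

Set C_mix = 190: (Q·15.00 + 389.0·1610) / (Q + 389.0) = 190
→ Q = 389.0·(1610 − 190)/(190 − 15.00) = 3156 L/s.

3160 L/s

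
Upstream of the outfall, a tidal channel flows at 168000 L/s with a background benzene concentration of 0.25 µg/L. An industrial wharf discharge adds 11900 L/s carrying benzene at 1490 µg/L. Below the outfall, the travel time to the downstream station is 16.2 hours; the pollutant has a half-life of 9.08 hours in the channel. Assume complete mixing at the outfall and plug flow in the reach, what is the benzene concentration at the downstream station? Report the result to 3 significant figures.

Conservation of mass: C = (168000·0.2500 + 11900·1490) / 179900 = 17770000/179900 = 98.79 µg/L.
Half-life 9.08 h → k = ln 2 / 9.08 = 0.07634 h⁻¹ = 1.832 d⁻¹.
First-order decay: C = 98.79·exp(−k·t) = 98.79·0.2903 = 28.68 µg/L.

28.7 µg/L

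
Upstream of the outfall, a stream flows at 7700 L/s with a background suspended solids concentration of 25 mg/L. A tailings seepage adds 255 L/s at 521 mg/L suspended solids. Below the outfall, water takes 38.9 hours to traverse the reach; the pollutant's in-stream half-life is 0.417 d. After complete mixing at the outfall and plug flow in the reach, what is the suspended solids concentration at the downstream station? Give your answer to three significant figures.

2.76 mg/L

Mass balance: C = (7700·25.00 + 255.0·521.0) / 7955 = 325400/7955 = 40.90 mg/L.
Half-life 0.417 d → k = ln 2 / 0.417 = 1.662 d⁻¹.
First-order decay: C = 40.90·exp(−k·t) = 40.90·0.06760 = 2.765 mg/L.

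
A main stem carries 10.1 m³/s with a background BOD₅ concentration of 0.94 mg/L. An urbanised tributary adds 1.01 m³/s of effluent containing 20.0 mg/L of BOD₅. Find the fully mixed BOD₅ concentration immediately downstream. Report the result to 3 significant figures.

2.67 mg/L

Conservation of mass: C = (10.10·0.9400 + 1.010·20.00) / 11.11 = 29.69/11.11 = 2.673 mg/L.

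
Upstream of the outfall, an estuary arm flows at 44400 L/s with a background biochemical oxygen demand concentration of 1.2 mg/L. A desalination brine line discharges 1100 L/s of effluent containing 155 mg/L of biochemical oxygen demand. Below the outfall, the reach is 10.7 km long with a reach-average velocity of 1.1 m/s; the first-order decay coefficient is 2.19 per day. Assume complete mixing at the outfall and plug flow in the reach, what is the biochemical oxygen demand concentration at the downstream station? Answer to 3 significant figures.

3.84 mg/L

Mixed concentration C = ΣQC/ΣQ = (44400·1.200 + 1100·155.0) / 45500 = 223800/45500 = 4.918 mg/L.
Travel time t = 10.7·1000 / 1.1 = 9727 s = 2.702 h.
Decay over the reach: 4.918·exp(−kt) = 4.918·0.7815 = 3.844 mg/L.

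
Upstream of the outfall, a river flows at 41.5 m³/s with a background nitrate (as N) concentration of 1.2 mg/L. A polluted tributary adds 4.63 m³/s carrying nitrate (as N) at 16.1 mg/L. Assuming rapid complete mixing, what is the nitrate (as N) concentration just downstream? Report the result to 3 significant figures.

Flow-weighted average: C = (41.50·1.200 + 4.630·16.10) / 46.13 = 124.3/46.13 = 2.695 mg/L.

2.70 mg/L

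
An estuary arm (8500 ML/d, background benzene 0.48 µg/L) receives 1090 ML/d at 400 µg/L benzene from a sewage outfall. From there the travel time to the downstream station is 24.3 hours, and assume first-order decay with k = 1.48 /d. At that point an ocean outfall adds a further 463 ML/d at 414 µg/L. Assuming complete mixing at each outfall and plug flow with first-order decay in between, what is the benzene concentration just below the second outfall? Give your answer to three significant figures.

Conservation of mass: C = (8500·0.4800 + 1090·400.0) / 9590 = 440100/9590 = 45.89 µg/L; combined flow 9590 ML/d.
Decay over the reach: 45.89·exp(−kt) = 45.89·0.2235 = 10.25 µg/L.
Second outfall: C = (9590·10.25 + 463.0·414.0)/10050 = 28.85 µg/L.

28.8 µg/L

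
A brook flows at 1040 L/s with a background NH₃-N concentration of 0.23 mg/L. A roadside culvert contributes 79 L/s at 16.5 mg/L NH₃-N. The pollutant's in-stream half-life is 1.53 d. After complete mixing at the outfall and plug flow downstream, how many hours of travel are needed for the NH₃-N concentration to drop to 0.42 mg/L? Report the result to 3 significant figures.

63.0 h

Conservation of mass: C = (1040·0.2300 + 79.00·16.50) / 1119 = 1543/1119 = 1.379 mg/L.
Half-life 1.53 d → k = ln 2 / 1.53 = 0.4530 d⁻¹.
1.379·exp(−k·t) = 0.42 → t = ln(1.379/0.42)/k = 226700 s = 62.97 h.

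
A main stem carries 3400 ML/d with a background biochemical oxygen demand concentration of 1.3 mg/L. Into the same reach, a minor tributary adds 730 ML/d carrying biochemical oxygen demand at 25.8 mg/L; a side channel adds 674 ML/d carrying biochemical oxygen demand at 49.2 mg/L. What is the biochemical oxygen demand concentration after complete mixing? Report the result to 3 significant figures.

Mass balance: C = (3400·1.300 + 730.0·25.80 + 674.0·49.20) / 4804 = 56410/4804 = 11.74 mg/L.

11.7 mg/L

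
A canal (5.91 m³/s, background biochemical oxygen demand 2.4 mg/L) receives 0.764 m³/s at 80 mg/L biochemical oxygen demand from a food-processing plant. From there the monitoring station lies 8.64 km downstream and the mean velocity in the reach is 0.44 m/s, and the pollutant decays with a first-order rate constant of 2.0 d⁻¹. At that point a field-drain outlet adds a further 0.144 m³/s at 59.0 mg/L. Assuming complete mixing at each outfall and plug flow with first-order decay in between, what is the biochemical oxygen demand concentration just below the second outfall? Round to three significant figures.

Flow-weighted average: C = (5.910·2.400 + 0.7640·80.00) / 6.674 = 75.30/6.674 = 11.28 mg/L; combined flow 6.674 m³/s.
Travel time t = 8.64·1000 / 0.44 = 19640 s = 5.455 h.
Applying C = C₀e^(−kt): 11.28 × 0.6347 = 7.162 mg/L.
At the second outfall, C = (6.674·7.162 + 0.1440·59.00) / (6.674 + 0.1440) = 8.257 mg/L.

8.26 mg/L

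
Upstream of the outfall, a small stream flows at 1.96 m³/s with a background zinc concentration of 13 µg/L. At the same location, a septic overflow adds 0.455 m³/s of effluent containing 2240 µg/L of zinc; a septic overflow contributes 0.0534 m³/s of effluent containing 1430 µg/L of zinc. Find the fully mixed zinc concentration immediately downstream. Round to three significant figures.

454 µg/L

Mixed concentration C = ΣQC/ΣQ = (1.960·13.00 + 0.4550·2240 + 0.05340·1430) / 2.468 = 1121/2.468 = 454.2 µg/L.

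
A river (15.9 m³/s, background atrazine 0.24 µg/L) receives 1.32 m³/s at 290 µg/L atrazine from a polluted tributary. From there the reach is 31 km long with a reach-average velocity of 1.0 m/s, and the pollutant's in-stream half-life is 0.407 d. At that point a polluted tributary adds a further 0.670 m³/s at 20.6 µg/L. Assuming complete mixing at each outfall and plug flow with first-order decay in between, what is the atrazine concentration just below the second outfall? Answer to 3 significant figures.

After mixing, C = (15.90·0.2400 + 1.320·290.0) / 17.22 = 386.6/17.22 = 22.45 µg/L; combined flow 17.22 m³/s.
Travel time t = 31·1000 / 1.0 = 31000 s = 8.611 h.
Half-life 0.407 d → k = ln 2 / 0.407 = 1.703 d⁻¹.
Decay over the reach: 22.45·exp(−kt) = 22.45·0.5428 = 12.19 µg/L.
At the second outfall, C = (17.22·12.19 + 0.6700·20.60) / (17.22 + 0.6700) = 12.50 µg/L.

12.5 µg/L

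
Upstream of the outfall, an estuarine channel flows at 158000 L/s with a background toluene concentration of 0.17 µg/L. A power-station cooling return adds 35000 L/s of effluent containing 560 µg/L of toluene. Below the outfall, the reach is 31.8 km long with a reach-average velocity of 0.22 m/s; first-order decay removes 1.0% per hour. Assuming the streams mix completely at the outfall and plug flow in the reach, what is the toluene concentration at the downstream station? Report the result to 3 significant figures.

67.9 µg/L

Mixed concentration C = ΣQC/ΣQ = (158000·0.1700 + 35000·560.0) / 193000 = 19630000/193000 = 101.7 µg/L.
Travel time t = 31.8·1000 / 0.22 = 144500 s = 40.15 h.
1.0%/h lost → k = −ln(1 − 0.01) = 0.01005 h⁻¹.
First-order decay: C = 101.7·exp(−k·t) = 101.7·0.6680 = 67.93 µg/L.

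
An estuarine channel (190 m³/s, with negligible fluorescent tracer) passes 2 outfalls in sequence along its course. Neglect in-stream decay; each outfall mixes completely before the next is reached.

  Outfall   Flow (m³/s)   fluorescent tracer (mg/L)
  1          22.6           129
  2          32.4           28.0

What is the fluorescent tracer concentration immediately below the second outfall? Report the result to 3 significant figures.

Below outfall 1: Q → 212.6 m³/s, C = (190.0·0 + 22.60·129.0)/212.6 = 13.71 mg/L.
Below outfall 2: Q → 245.0 m³/s, C = (212.6·13.71 + 32.40·28.00)/245.0 = 15.60 mg/L.

15.6 mg/L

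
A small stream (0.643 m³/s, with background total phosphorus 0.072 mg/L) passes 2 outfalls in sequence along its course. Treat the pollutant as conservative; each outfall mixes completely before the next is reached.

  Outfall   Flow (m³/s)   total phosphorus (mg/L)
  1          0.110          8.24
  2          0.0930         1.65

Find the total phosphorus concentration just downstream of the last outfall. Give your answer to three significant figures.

Outfall 1: combined Q = 0.7530 m³/s; C = (0.6430·0.07200 + 0.1100·8.240)/0.7530 = 1.265 mg/L.
Outfall 2: combined Q = 0.8460 m³/s; C = (0.7530·1.265 + 0.09300·1.650)/0.8460 = 1.308 mg/L.

1.31 mg/L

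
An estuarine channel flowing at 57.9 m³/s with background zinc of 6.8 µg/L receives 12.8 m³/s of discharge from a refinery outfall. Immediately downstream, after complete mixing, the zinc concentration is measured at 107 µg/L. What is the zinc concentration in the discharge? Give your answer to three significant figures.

560 µg/L

Mass balance: 57.90·6.800 + 12.80·Cₑ = 70.70·107.0
→ Cₑ = (70.70·107.0 − 57.90·6.800) / 12.80 = 560.2 µg/L.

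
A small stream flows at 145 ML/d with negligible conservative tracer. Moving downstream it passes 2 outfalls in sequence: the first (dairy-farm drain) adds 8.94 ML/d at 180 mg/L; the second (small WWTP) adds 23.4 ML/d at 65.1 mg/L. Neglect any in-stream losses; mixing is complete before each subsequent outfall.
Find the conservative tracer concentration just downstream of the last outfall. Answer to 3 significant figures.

17.7 mg/L

Outfall 1: combined Q = 153.9 ML/d; C = (145.0·0 + 8.940·180.0)/153.9 = 10.45 mg/L.
Outfall 2: combined Q = 177.3 ML/d; C = (153.9·10.45 + 23.40·65.10)/177.3 = 17.66 mg/L.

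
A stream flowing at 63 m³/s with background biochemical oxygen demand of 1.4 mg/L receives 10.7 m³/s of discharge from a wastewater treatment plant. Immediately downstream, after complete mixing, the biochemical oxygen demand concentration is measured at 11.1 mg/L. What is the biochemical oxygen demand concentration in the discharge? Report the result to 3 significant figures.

68.2 mg/L

Mass balance: 63.00·1.400 + 10.70·Cₑ = 73.70·11.10
→ Cₑ = (73.70·11.10 − 63.00·1.400) / 10.70 = 68.21 mg/L.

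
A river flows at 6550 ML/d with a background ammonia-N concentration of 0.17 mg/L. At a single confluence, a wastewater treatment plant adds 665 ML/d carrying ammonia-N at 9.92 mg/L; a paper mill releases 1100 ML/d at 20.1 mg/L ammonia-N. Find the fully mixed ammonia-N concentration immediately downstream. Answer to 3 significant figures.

After mixing, C = (6550·0.1700 + 665.0·9.920 + 1100·20.10) / 8315 = 29820/8315 = 3.586 mg/L.

3.59 mg/L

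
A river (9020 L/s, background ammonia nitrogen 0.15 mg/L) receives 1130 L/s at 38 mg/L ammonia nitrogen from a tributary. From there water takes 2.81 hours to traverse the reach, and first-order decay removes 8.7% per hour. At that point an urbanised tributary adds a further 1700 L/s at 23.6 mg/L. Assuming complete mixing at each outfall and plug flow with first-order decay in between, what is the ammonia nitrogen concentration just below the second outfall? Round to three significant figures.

6.28 mg/L

After mixing, C = (9020·0.1500 + 1130·38.00) / 10150 = 44290/10150 = 4.364 mg/L; combined flow 10150 L/s.
8.7%/h lost → k = −ln(1 − 0.087) = 0.09102 h⁻¹.
After decay, C = 4.364 × e^(−kt) = 4.364 × 0.7743 = 3.379 mg/L.
At the second outfall, C = (10150·3.379 + 1700·23.60) / (10150 + 1700) = 6.280 mg/L.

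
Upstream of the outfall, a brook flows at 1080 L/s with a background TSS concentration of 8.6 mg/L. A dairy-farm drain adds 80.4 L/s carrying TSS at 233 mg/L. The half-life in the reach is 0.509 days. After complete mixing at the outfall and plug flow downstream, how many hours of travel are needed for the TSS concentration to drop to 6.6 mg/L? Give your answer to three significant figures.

22.9 h

Mass balance: C = (1080·8.600 + 80.40·233.0) / 1160 = 28020/1160 = 24.15 mg/L.
Half-life 0.509 d → k = ln 2 / 0.509 = 1.362 d⁻¹.
24.15·exp(−k·t) = 6.6 → t = ln(24.15/6.6)/k = 82300 s = 22.86 h.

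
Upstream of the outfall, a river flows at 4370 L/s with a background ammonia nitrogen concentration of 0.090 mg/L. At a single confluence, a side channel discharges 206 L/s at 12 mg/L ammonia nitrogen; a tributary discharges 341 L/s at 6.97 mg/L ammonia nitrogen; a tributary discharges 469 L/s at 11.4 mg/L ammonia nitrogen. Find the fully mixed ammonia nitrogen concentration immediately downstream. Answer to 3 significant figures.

1.97 mg/L

Mass balance: C = (4370·0.09000 + 206.0·12.00 + 341.0·6.970 + 469.0·11.40) / 5386 = 10590/5386 = 1.966 mg/L.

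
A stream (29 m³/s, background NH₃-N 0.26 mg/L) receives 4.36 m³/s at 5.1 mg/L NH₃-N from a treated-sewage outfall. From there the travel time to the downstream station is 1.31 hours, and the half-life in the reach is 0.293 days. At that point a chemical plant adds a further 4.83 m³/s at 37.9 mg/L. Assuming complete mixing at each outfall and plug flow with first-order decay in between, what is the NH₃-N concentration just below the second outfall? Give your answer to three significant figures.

Mass balance: C = (29.00·0.2600 + 4.360·5.100) / 33.36 = 29.78/33.36 = 0.8926 mg/L; combined flow 33.36 m³/s.
Half-life 0.293 d → k = ln 2 / 0.293 = 2.366 d⁻¹.
First-order decay: C = 0.8926·exp(−k·t) = 0.8926·0.8789 = 0.7844 mg/L.
Second outfall: C = (33.36·0.7844 + 4.830·37.90)/38.19 = 5.479 mg/L.

5.48 mg/L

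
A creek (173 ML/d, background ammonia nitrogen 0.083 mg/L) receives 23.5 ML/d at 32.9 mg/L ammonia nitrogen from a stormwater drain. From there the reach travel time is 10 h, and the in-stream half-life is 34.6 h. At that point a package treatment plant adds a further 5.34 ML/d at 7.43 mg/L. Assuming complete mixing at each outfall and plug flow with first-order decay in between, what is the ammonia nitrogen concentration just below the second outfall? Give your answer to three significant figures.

3.39 mg/L

Conservation of mass: C = (173.0·0.08300 + 23.50·32.90) / 196.5 = 787.5/196.5 = 4.008 mg/L; combined flow 196.5 ML/d.
Half-life 34.6 h → k = ln 2 / 34.6 = 0.02003 h⁻¹ = 0.4808 d⁻¹.
First-order decay: C = 4.008·exp(−k·t) = 4.008·0.8185 = 3.280 mg/L.
At the second outfall, C = (196.5·3.280 + 5.340·7.430) / (196.5 + 5.340) = 3.390 mg/L.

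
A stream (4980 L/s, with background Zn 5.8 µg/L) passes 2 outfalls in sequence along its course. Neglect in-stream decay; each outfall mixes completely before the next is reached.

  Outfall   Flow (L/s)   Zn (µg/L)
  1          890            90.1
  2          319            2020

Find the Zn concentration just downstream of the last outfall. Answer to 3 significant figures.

Below outfall 1: Q → 5870 L/s, C = (4980·5.800 + 890.0·90.10)/5870 = 18.58 µg/L.
Below outfall 2: Q → 6189 L/s, C = (5870·18.58 + 319.0·2020)/6189 = 121.7 µg/L.

122 µg/L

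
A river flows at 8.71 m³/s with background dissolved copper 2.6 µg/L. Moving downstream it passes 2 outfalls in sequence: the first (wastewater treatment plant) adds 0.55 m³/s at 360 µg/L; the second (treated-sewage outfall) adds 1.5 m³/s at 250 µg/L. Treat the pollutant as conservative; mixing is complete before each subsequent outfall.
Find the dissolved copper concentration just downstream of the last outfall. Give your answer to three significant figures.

After outfall 1: Q = 8.710 + 0.5500 = 9.260 m³/s; C = (8.710·2.600 + 0.5500·360.0)/9.260 = 23.83 µg/L.
After outfall 2: Q = 9.260 + 1.500 = 10.76 m³/s; C = (9.260·23.83 + 1.500·250.0)/10.76 = 55.36 µg/L.

55.4 µg/L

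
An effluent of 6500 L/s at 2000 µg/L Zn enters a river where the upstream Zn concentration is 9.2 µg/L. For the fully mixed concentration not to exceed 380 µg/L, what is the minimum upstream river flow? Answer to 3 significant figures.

28400 L/s

Set C_mix = 380: (Q·9.200 + 6500·2000) / (Q + 6500) = 380
→ Q = 6500·(2000 − 380)/(380 − 9.200) = 28400 L/s.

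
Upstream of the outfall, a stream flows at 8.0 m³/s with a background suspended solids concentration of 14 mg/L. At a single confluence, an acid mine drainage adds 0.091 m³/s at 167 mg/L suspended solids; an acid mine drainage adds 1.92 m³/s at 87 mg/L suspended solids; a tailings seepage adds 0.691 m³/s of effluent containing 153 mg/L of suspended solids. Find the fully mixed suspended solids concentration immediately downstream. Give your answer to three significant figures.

After mixing, C = (8.000·14.00 + 0.09100·167.0 + 1.920·87.00 + 0.6910·153.0) / 10.70 = 400.0/10.70 = 37.37 mg/L.

37.4 mg/L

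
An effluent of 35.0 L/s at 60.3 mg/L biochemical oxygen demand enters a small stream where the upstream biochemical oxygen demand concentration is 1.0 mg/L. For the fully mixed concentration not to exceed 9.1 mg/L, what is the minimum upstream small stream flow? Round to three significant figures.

Set C_mix = 9.1: (Q·1.000 + 35.00·60.30) / (Q + 35.00) = 9.1
→ Q = 35.00·(60.30 − 9.1)/(9.1 − 1.000) = 221.2 L/s.

221 L/s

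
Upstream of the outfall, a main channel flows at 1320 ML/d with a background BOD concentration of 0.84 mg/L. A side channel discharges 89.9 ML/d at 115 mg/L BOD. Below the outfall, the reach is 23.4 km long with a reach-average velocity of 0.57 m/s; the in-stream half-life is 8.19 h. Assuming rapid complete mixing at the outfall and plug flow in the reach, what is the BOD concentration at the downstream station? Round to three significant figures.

After mixing, C = (1320·0.8400 + 89.90·115.0) / 1410 = 11450/1410 = 8.119 mg/L.
Travel time t = 23.4·1000 / 0.57 = 41050 s = 11.40 h.
Half-life 8.19 h → k = ln 2 / 8.19 = 0.08463 h⁻¹ = 2.031 d⁻¹.
Decay over the reach: 8.119·exp(−kt) = 8.119·0.3809 = 3.093 mg/L.

3.09 mg/L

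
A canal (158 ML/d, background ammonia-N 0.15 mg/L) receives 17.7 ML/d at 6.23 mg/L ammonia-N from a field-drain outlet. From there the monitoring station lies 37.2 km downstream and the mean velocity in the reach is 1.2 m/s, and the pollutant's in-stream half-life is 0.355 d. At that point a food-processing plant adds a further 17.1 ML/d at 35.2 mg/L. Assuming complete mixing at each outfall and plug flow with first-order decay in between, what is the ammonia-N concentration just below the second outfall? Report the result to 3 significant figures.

3.47 mg/L

After mixing, C = (158.0·0.1500 + 17.70·6.230) / 175.7 = 134.0/175.7 = 0.7625 mg/L; combined flow 175.7 ML/d.
Travel time t = 37.2·1000 / 1.2 = 31000 s = 8.611 h.
Half-life 0.355 d → k = ln 2 / 0.355 = 1.953 d⁻¹.
First-order decay: C = 0.7625·exp(−k·t) = 0.7625·0.4963 = 0.3784 mg/L.
Second outfall: C = (175.7·0.3784 + 17.10·35.20)/192.8 = 3.467 mg/L.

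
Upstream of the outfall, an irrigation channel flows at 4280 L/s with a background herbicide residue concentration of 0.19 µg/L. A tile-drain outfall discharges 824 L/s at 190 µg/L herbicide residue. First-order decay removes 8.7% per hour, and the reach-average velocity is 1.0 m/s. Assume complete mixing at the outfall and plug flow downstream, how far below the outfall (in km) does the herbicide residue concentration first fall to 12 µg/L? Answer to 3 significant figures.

37.3 km

Conservation of mass: C = (4280·0.1900 + 824.0·190.0) / 5104 = 157400/5104 = 30.83 µg/L.
8.7%/h lost → k = −ln(1 − 0.087) = 0.09102 h⁻¹.
Set 30.83·exp(−k·t) = 12 → t = ln(30.83/12)/k = 37320 s = 10.37 h.
Distance = v·t = 1.0·37320 = 37320 m = 37.32 km.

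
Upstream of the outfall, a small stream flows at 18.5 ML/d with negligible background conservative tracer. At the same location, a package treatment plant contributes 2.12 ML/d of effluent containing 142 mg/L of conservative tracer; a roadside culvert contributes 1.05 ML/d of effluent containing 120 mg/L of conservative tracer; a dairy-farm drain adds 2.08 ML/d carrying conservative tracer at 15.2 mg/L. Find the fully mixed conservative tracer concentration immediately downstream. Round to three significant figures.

19.3 mg/L

Mass balance: C = (18.50·0 + 2.120·142.0 + 1.050·120.0 + 2.080·15.20) / 23.75 = 458.7/23.75 = 19.31 mg/L.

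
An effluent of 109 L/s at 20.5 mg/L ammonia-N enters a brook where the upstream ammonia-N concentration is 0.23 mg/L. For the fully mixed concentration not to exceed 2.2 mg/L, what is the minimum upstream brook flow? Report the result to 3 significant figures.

1010 L/s

Set C_mix = 2.2: (Q·0.2300 + 109.0·20.50) / (Q + 109.0) = 2.2
→ Q = 109.0·(20.50 − 2.2)/(2.2 − 0.2300) = 1013 L/s.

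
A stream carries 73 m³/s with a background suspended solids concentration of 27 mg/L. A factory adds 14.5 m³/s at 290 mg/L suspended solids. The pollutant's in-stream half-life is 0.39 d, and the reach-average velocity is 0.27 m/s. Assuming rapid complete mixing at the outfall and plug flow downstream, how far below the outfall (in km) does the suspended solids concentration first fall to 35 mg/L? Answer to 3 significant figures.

After mixing, C = (73.00·27.00 + 14.50·290.0) / 87.50 = 6176/87.50 = 70.58 mg/L.
Half-life 0.39 d → k = ln 2 / 0.39 = 1.777 d⁻¹.
Set 70.58·exp(−k·t) = 35 → t = ln(70.58/35)/k = 34100 s = 9.472 h.
Distance = v·t = 0.27·34100 = 9207 m = 9.207 km.

9.21 km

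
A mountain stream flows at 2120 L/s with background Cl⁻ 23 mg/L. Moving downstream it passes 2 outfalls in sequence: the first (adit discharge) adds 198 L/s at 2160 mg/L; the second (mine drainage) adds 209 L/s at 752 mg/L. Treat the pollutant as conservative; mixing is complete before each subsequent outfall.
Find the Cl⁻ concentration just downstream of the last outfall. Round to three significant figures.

251 mg/L

Below outfall 1: Q → 2318 L/s, C = (2120·23.00 + 198.0·2160)/2318 = 205.5 mg/L.
Below outfall 2: Q → 2527 L/s, C = (2318·205.5 + 209.0·752.0)/2527 = 250.7 mg/L.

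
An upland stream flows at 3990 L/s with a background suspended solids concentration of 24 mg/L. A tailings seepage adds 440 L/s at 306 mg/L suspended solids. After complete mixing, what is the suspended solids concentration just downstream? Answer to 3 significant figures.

52.0 mg/L

Mass balance: C = (3990·24.00 + 440.0·306.0) / 4430 = 230400/4430 = 52.01 mg/L.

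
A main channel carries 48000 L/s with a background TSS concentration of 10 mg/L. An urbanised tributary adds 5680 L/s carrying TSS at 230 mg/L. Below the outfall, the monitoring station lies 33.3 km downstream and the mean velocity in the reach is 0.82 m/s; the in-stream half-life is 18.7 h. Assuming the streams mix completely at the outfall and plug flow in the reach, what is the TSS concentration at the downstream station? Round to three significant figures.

21.9 mg/L

Mixed concentration C = ΣQC/ΣQ = (48000·10.00 + 5680·230.0) / 53680 = 1786000/53680 = 33.28 mg/L.
Travel time t = 33.3·1000 / 0.82 = 40610 s = 11.28 h.
Half-life 18.7 h → k = ln 2 / 18.7 = 0.03707 h⁻¹ = 0.8896 d⁻¹.
Applying C = C₀e^(−kt): 33.28 × 0.6583 = 21.91 mg/L.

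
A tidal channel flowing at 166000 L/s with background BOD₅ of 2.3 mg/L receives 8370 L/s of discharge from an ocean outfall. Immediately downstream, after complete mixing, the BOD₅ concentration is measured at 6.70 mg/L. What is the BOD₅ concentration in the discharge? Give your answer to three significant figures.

Mass balance: 166000·2.300 + 8370·Cₑ = 174400·6.700
→ Cₑ = (174400·6.700 − 166000·2.300) / 8370 = 93.96 mg/L.

94.0 mg/L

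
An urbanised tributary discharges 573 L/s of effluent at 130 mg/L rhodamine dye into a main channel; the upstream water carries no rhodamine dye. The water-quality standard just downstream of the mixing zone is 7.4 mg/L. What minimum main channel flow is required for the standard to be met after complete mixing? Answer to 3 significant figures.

Set C_mix = 7.4: (Q·0 + 573.0·130.0) / (Q + 573.0) = 7.4
→ Q = 573.0·(130.0 − 7.4)/(7.4 − 0) = 9493 L/s.

9490 L/s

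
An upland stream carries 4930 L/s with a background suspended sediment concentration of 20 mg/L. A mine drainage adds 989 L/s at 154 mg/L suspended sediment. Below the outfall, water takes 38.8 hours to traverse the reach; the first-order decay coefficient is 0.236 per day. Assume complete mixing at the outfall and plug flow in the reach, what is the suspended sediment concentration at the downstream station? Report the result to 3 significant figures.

Mass balance: C = (4930·20.00 + 989.0·154.0) / 5919 = 250900/5919 = 42.39 mg/L.
First-order decay: C = 42.39·exp(−k·t) = 42.39·0.6828 = 28.94 mg/L.

28.9 mg/L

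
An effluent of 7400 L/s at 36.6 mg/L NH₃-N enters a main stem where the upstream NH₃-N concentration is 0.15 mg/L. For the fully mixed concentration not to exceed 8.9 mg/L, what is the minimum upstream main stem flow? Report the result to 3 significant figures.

23400 L/s

Set C_mix = 8.9: (Q·0.1500 + 7400·36.60) / (Q + 7400) = 8.9
→ Q = 7400·(36.60 − 8.9)/(8.9 − 0.1500) = 23430 L/s.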